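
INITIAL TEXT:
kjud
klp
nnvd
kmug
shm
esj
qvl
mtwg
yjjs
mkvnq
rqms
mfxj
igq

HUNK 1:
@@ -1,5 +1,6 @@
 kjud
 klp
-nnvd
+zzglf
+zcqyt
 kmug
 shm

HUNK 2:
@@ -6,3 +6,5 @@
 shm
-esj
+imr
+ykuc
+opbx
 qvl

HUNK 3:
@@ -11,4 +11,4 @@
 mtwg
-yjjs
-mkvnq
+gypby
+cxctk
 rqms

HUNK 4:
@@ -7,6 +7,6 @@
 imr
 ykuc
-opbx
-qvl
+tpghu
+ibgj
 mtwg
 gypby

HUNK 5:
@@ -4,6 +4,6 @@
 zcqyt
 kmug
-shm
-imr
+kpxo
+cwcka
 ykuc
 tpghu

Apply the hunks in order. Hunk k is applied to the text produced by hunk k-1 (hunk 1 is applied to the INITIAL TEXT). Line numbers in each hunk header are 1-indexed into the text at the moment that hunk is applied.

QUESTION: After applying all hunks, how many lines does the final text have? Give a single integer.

Hunk 1: at line 1 remove [nnvd] add [zzglf,zcqyt] -> 14 lines: kjud klp zzglf zcqyt kmug shm esj qvl mtwg yjjs mkvnq rqms mfxj igq
Hunk 2: at line 6 remove [esj] add [imr,ykuc,opbx] -> 16 lines: kjud klp zzglf zcqyt kmug shm imr ykuc opbx qvl mtwg yjjs mkvnq rqms mfxj igq
Hunk 3: at line 11 remove [yjjs,mkvnq] add [gypby,cxctk] -> 16 lines: kjud klp zzglf zcqyt kmug shm imr ykuc opbx qvl mtwg gypby cxctk rqms mfxj igq
Hunk 4: at line 7 remove [opbx,qvl] add [tpghu,ibgj] -> 16 lines: kjud klp zzglf zcqyt kmug shm imr ykuc tpghu ibgj mtwg gypby cxctk rqms mfxj igq
Hunk 5: at line 4 remove [shm,imr] add [kpxo,cwcka] -> 16 lines: kjud klp zzglf zcqyt kmug kpxo cwcka ykuc tpghu ibgj mtwg gypby cxctk rqms mfxj igq
Final line count: 16

Answer: 16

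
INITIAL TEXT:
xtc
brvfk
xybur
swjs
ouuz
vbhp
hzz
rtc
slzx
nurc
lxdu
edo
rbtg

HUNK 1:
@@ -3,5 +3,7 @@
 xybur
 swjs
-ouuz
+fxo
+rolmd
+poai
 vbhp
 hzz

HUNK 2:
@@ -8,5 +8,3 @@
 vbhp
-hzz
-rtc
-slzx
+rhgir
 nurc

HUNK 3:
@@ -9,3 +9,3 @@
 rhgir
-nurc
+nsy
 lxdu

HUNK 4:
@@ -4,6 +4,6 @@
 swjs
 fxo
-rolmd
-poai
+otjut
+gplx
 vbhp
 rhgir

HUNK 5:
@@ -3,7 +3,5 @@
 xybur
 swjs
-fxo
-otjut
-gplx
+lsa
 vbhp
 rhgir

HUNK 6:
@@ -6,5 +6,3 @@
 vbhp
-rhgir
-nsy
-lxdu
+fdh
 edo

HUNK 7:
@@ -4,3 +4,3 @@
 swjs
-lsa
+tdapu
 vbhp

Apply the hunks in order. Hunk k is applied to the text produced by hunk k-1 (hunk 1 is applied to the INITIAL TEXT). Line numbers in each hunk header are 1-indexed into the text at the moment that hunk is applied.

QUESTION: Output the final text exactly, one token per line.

Answer: xtc
brvfk
xybur
swjs
tdapu
vbhp
fdh
edo
rbtg

Derivation:
Hunk 1: at line 3 remove [ouuz] add [fxo,rolmd,poai] -> 15 lines: xtc brvfk xybur swjs fxo rolmd poai vbhp hzz rtc slzx nurc lxdu edo rbtg
Hunk 2: at line 8 remove [hzz,rtc,slzx] add [rhgir] -> 13 lines: xtc brvfk xybur swjs fxo rolmd poai vbhp rhgir nurc lxdu edo rbtg
Hunk 3: at line 9 remove [nurc] add [nsy] -> 13 lines: xtc brvfk xybur swjs fxo rolmd poai vbhp rhgir nsy lxdu edo rbtg
Hunk 4: at line 4 remove [rolmd,poai] add [otjut,gplx] -> 13 lines: xtc brvfk xybur swjs fxo otjut gplx vbhp rhgir nsy lxdu edo rbtg
Hunk 5: at line 3 remove [fxo,otjut,gplx] add [lsa] -> 11 lines: xtc brvfk xybur swjs lsa vbhp rhgir nsy lxdu edo rbtg
Hunk 6: at line 6 remove [rhgir,nsy,lxdu] add [fdh] -> 9 lines: xtc brvfk xybur swjs lsa vbhp fdh edo rbtg
Hunk 7: at line 4 remove [lsa] add [tdapu] -> 9 lines: xtc brvfk xybur swjs tdapu vbhp fdh edo rbtg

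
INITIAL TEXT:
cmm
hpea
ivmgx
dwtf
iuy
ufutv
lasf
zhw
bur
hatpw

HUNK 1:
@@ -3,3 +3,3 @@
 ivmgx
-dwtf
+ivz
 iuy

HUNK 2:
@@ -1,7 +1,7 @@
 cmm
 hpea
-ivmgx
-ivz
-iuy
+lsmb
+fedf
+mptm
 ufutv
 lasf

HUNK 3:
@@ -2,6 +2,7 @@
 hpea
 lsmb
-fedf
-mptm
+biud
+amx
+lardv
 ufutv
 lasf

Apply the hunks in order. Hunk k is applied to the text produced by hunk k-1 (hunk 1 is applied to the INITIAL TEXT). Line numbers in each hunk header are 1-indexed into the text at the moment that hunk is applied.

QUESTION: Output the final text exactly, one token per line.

Hunk 1: at line 3 remove [dwtf] add [ivz] -> 10 lines: cmm hpea ivmgx ivz iuy ufutv lasf zhw bur hatpw
Hunk 2: at line 1 remove [ivmgx,ivz,iuy] add [lsmb,fedf,mptm] -> 10 lines: cmm hpea lsmb fedf mptm ufutv lasf zhw bur hatpw
Hunk 3: at line 2 remove [fedf,mptm] add [biud,amx,lardv] -> 11 lines: cmm hpea lsmb biud amx lardv ufutv lasf zhw bur hatpw

Answer: cmm
hpea
lsmb
biud
amx
lardv
ufutv
lasf
zhw
bur
hatpw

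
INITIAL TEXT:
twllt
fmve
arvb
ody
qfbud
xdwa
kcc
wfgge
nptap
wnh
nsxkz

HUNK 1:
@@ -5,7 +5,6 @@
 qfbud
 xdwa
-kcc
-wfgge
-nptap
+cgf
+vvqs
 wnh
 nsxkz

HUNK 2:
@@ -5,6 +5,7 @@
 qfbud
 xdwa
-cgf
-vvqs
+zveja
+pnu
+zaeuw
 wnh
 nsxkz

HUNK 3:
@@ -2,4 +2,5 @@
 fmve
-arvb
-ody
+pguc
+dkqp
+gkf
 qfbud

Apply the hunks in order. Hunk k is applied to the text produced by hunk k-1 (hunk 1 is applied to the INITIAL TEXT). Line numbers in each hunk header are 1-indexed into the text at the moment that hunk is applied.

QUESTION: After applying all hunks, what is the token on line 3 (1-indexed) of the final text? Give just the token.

Answer: pguc

Derivation:
Hunk 1: at line 5 remove [kcc,wfgge,nptap] add [cgf,vvqs] -> 10 lines: twllt fmve arvb ody qfbud xdwa cgf vvqs wnh nsxkz
Hunk 2: at line 5 remove [cgf,vvqs] add [zveja,pnu,zaeuw] -> 11 lines: twllt fmve arvb ody qfbud xdwa zveja pnu zaeuw wnh nsxkz
Hunk 3: at line 2 remove [arvb,ody] add [pguc,dkqp,gkf] -> 12 lines: twllt fmve pguc dkqp gkf qfbud xdwa zveja pnu zaeuw wnh nsxkz
Final line 3: pguc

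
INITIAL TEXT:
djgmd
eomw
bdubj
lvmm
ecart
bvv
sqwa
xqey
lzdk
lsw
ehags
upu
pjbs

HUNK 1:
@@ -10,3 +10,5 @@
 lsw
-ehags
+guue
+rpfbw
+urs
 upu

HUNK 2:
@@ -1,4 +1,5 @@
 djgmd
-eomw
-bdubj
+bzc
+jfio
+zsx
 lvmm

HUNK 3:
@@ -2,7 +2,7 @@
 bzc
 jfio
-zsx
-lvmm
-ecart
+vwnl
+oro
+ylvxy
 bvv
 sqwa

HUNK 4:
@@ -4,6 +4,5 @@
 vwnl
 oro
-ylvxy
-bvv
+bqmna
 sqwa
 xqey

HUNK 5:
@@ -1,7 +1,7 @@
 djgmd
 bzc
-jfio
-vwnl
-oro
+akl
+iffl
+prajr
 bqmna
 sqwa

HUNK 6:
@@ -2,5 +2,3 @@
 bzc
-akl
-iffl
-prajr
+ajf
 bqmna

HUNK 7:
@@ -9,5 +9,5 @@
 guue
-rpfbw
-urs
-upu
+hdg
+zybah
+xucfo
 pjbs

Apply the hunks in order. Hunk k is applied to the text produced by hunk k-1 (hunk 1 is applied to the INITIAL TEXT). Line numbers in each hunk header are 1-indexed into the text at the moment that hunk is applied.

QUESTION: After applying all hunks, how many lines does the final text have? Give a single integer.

Answer: 13

Derivation:
Hunk 1: at line 10 remove [ehags] add [guue,rpfbw,urs] -> 15 lines: djgmd eomw bdubj lvmm ecart bvv sqwa xqey lzdk lsw guue rpfbw urs upu pjbs
Hunk 2: at line 1 remove [eomw,bdubj] add [bzc,jfio,zsx] -> 16 lines: djgmd bzc jfio zsx lvmm ecart bvv sqwa xqey lzdk lsw guue rpfbw urs upu pjbs
Hunk 3: at line 2 remove [zsx,lvmm,ecart] add [vwnl,oro,ylvxy] -> 16 lines: djgmd bzc jfio vwnl oro ylvxy bvv sqwa xqey lzdk lsw guue rpfbw urs upu pjbs
Hunk 4: at line 4 remove [ylvxy,bvv] add [bqmna] -> 15 lines: djgmd bzc jfio vwnl oro bqmna sqwa xqey lzdk lsw guue rpfbw urs upu pjbs
Hunk 5: at line 1 remove [jfio,vwnl,oro] add [akl,iffl,prajr] -> 15 lines: djgmd bzc akl iffl prajr bqmna sqwa xqey lzdk lsw guue rpfbw urs upu pjbs
Hunk 6: at line 2 remove [akl,iffl,prajr] add [ajf] -> 13 lines: djgmd bzc ajf bqmna sqwa xqey lzdk lsw guue rpfbw urs upu pjbs
Hunk 7: at line 9 remove [rpfbw,urs,upu] add [hdg,zybah,xucfo] -> 13 lines: djgmd bzc ajf bqmna sqwa xqey lzdk lsw guue hdg zybah xucfo pjbs
Final line count: 13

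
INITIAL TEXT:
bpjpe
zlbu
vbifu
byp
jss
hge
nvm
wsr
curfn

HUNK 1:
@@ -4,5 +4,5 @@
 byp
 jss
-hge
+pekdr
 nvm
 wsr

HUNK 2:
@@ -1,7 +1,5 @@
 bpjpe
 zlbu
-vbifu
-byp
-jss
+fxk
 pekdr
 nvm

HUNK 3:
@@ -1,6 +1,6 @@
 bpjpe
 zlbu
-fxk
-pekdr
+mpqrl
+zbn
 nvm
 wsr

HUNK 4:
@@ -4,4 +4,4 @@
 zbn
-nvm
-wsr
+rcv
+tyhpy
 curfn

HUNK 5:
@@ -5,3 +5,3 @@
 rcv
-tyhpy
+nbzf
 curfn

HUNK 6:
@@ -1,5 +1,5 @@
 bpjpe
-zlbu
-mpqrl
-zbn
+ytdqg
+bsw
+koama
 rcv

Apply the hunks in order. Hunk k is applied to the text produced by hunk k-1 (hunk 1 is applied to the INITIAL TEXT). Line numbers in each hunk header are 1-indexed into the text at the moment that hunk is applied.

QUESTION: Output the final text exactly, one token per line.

Hunk 1: at line 4 remove [hge] add [pekdr] -> 9 lines: bpjpe zlbu vbifu byp jss pekdr nvm wsr curfn
Hunk 2: at line 1 remove [vbifu,byp,jss] add [fxk] -> 7 lines: bpjpe zlbu fxk pekdr nvm wsr curfn
Hunk 3: at line 1 remove [fxk,pekdr] add [mpqrl,zbn] -> 7 lines: bpjpe zlbu mpqrl zbn nvm wsr curfn
Hunk 4: at line 4 remove [nvm,wsr] add [rcv,tyhpy] -> 7 lines: bpjpe zlbu mpqrl zbn rcv tyhpy curfn
Hunk 5: at line 5 remove [tyhpy] add [nbzf] -> 7 lines: bpjpe zlbu mpqrl zbn rcv nbzf curfn
Hunk 6: at line 1 remove [zlbu,mpqrl,zbn] add [ytdqg,bsw,koama] -> 7 lines: bpjpe ytdqg bsw koama rcv nbzf curfn

Answer: bpjpe
ytdqg
bsw
koama
rcv
nbzf
curfn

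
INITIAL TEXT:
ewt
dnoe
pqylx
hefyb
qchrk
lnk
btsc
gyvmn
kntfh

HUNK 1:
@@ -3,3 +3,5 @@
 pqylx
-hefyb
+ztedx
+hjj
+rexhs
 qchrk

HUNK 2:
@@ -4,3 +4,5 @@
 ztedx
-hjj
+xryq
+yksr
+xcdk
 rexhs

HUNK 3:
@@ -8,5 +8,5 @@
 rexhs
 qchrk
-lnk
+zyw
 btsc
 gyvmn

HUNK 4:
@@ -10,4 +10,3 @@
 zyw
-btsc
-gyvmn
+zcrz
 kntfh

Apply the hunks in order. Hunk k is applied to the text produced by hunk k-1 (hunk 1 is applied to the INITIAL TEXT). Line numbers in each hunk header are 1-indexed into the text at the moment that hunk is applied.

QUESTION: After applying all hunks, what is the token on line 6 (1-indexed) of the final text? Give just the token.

Answer: yksr

Derivation:
Hunk 1: at line 3 remove [hefyb] add [ztedx,hjj,rexhs] -> 11 lines: ewt dnoe pqylx ztedx hjj rexhs qchrk lnk btsc gyvmn kntfh
Hunk 2: at line 4 remove [hjj] add [xryq,yksr,xcdk] -> 13 lines: ewt dnoe pqylx ztedx xryq yksr xcdk rexhs qchrk lnk btsc gyvmn kntfh
Hunk 3: at line 8 remove [lnk] add [zyw] -> 13 lines: ewt dnoe pqylx ztedx xryq yksr xcdk rexhs qchrk zyw btsc gyvmn kntfh
Hunk 4: at line 10 remove [btsc,gyvmn] add [zcrz] -> 12 lines: ewt dnoe pqylx ztedx xryq yksr xcdk rexhs qchrk zyw zcrz kntfh
Final line 6: yksr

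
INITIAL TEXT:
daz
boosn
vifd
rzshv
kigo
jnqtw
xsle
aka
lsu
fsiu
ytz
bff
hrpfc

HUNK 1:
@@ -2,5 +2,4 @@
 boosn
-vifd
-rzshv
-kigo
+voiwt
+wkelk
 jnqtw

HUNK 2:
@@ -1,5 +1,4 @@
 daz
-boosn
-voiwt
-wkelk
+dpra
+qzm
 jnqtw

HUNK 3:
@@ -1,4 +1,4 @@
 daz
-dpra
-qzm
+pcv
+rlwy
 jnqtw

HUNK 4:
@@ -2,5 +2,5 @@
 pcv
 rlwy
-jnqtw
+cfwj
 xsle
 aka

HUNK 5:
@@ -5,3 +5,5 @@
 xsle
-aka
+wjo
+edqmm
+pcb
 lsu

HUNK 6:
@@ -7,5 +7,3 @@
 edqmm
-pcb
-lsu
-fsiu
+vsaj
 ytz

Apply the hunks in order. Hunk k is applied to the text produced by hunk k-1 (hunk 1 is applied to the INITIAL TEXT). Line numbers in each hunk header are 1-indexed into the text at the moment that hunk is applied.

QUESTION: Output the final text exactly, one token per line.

Answer: daz
pcv
rlwy
cfwj
xsle
wjo
edqmm
vsaj
ytz
bff
hrpfc

Derivation:
Hunk 1: at line 2 remove [vifd,rzshv,kigo] add [voiwt,wkelk] -> 12 lines: daz boosn voiwt wkelk jnqtw xsle aka lsu fsiu ytz bff hrpfc
Hunk 2: at line 1 remove [boosn,voiwt,wkelk] add [dpra,qzm] -> 11 lines: daz dpra qzm jnqtw xsle aka lsu fsiu ytz bff hrpfc
Hunk 3: at line 1 remove [dpra,qzm] add [pcv,rlwy] -> 11 lines: daz pcv rlwy jnqtw xsle aka lsu fsiu ytz bff hrpfc
Hunk 4: at line 2 remove [jnqtw] add [cfwj] -> 11 lines: daz pcv rlwy cfwj xsle aka lsu fsiu ytz bff hrpfc
Hunk 5: at line 5 remove [aka] add [wjo,edqmm,pcb] -> 13 lines: daz pcv rlwy cfwj xsle wjo edqmm pcb lsu fsiu ytz bff hrpfc
Hunk 6: at line 7 remove [pcb,lsu,fsiu] add [vsaj] -> 11 lines: daz pcv rlwy cfwj xsle wjo edqmm vsaj ytz bff hrpfc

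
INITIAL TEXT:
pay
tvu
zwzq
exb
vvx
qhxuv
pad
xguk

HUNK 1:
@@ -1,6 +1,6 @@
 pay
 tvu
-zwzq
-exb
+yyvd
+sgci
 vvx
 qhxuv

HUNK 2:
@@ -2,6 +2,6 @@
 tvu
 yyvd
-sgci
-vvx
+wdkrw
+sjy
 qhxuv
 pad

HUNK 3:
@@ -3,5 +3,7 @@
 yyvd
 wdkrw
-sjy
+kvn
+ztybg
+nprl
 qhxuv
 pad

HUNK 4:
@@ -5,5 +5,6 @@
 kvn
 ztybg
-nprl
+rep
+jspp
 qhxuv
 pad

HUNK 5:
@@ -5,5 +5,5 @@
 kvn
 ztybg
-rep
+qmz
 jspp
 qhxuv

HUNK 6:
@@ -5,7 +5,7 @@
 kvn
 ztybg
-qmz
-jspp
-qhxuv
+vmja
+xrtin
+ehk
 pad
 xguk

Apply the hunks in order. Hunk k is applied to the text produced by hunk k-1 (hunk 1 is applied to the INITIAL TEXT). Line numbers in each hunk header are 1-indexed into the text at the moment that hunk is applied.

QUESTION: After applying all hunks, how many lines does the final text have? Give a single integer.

Answer: 11

Derivation:
Hunk 1: at line 1 remove [zwzq,exb] add [yyvd,sgci] -> 8 lines: pay tvu yyvd sgci vvx qhxuv pad xguk
Hunk 2: at line 2 remove [sgci,vvx] add [wdkrw,sjy] -> 8 lines: pay tvu yyvd wdkrw sjy qhxuv pad xguk
Hunk 3: at line 3 remove [sjy] add [kvn,ztybg,nprl] -> 10 lines: pay tvu yyvd wdkrw kvn ztybg nprl qhxuv pad xguk
Hunk 4: at line 5 remove [nprl] add [rep,jspp] -> 11 lines: pay tvu yyvd wdkrw kvn ztybg rep jspp qhxuv pad xguk
Hunk 5: at line 5 remove [rep] add [qmz] -> 11 lines: pay tvu yyvd wdkrw kvn ztybg qmz jspp qhxuv pad xguk
Hunk 6: at line 5 remove [qmz,jspp,qhxuv] add [vmja,xrtin,ehk] -> 11 lines: pay tvu yyvd wdkrw kvn ztybg vmja xrtin ehk pad xguk
Final line count: 11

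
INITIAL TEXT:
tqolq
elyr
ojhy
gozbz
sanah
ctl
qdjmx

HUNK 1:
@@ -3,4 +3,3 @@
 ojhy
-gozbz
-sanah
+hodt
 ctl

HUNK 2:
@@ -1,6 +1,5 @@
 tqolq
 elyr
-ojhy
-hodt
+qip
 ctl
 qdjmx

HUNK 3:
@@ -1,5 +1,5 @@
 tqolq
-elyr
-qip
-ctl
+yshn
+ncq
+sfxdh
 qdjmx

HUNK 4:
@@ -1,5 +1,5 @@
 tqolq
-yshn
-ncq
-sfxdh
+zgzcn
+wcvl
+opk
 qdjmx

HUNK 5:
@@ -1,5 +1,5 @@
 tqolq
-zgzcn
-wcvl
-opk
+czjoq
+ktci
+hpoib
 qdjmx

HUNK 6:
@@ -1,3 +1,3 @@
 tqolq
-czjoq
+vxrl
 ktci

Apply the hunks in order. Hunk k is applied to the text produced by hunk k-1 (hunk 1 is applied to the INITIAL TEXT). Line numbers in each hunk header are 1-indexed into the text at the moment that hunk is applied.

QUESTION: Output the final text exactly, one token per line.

Hunk 1: at line 3 remove [gozbz,sanah] add [hodt] -> 6 lines: tqolq elyr ojhy hodt ctl qdjmx
Hunk 2: at line 1 remove [ojhy,hodt] add [qip] -> 5 lines: tqolq elyr qip ctl qdjmx
Hunk 3: at line 1 remove [elyr,qip,ctl] add [yshn,ncq,sfxdh] -> 5 lines: tqolq yshn ncq sfxdh qdjmx
Hunk 4: at line 1 remove [yshn,ncq,sfxdh] add [zgzcn,wcvl,opk] -> 5 lines: tqolq zgzcn wcvl opk qdjmx
Hunk 5: at line 1 remove [zgzcn,wcvl,opk] add [czjoq,ktci,hpoib] -> 5 lines: tqolq czjoq ktci hpoib qdjmx
Hunk 6: at line 1 remove [czjoq] add [vxrl] -> 5 lines: tqolq vxrl ktci hpoib qdjmx

Answer: tqolq
vxrl
ktci
hpoib
qdjmx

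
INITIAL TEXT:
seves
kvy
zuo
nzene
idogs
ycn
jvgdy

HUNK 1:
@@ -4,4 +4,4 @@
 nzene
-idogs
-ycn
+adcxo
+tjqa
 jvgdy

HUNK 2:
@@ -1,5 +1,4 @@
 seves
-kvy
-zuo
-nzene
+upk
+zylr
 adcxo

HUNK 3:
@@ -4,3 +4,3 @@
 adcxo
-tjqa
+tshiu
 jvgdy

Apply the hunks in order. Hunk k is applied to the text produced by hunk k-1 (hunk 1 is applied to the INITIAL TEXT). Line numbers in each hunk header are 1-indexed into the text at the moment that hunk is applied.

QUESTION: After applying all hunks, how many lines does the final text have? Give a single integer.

Hunk 1: at line 4 remove [idogs,ycn] add [adcxo,tjqa] -> 7 lines: seves kvy zuo nzene adcxo tjqa jvgdy
Hunk 2: at line 1 remove [kvy,zuo,nzene] add [upk,zylr] -> 6 lines: seves upk zylr adcxo tjqa jvgdy
Hunk 3: at line 4 remove [tjqa] add [tshiu] -> 6 lines: seves upk zylr adcxo tshiu jvgdy
Final line count: 6

Answer: 6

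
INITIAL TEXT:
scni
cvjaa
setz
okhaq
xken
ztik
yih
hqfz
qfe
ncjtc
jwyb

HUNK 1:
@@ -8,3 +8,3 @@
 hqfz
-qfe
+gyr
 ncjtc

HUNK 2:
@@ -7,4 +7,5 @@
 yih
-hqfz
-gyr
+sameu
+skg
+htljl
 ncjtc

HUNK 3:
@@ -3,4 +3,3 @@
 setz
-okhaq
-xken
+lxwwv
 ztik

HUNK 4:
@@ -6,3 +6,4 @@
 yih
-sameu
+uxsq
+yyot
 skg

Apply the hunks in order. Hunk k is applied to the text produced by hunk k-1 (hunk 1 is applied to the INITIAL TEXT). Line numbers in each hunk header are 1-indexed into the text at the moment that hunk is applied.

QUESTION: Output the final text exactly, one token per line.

Hunk 1: at line 8 remove [qfe] add [gyr] -> 11 lines: scni cvjaa setz okhaq xken ztik yih hqfz gyr ncjtc jwyb
Hunk 2: at line 7 remove [hqfz,gyr] add [sameu,skg,htljl] -> 12 lines: scni cvjaa setz okhaq xken ztik yih sameu skg htljl ncjtc jwyb
Hunk 3: at line 3 remove [okhaq,xken] add [lxwwv] -> 11 lines: scni cvjaa setz lxwwv ztik yih sameu skg htljl ncjtc jwyb
Hunk 4: at line 6 remove [sameu] add [uxsq,yyot] -> 12 lines: scni cvjaa setz lxwwv ztik yih uxsq yyot skg htljl ncjtc jwyb

Answer: scni
cvjaa
setz
lxwwv
ztik
yih
uxsq
yyot
skg
htljl
ncjtc
jwyb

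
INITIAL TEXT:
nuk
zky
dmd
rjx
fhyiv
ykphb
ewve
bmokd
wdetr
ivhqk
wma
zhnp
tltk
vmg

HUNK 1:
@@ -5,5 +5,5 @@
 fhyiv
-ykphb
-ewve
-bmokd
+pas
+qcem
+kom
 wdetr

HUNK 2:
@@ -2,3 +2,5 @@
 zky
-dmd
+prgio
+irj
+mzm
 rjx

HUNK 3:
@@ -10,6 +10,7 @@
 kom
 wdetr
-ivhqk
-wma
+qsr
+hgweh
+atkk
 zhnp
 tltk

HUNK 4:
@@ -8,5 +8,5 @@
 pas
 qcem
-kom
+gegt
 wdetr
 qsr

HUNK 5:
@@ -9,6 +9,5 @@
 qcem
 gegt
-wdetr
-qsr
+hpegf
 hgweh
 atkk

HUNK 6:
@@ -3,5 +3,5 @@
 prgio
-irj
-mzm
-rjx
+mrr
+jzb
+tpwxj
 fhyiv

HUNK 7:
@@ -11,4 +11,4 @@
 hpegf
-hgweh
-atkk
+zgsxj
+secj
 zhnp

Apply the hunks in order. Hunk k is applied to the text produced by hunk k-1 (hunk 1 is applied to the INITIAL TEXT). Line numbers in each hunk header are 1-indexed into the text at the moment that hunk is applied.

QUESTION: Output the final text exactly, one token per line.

Answer: nuk
zky
prgio
mrr
jzb
tpwxj
fhyiv
pas
qcem
gegt
hpegf
zgsxj
secj
zhnp
tltk
vmg

Derivation:
Hunk 1: at line 5 remove [ykphb,ewve,bmokd] add [pas,qcem,kom] -> 14 lines: nuk zky dmd rjx fhyiv pas qcem kom wdetr ivhqk wma zhnp tltk vmg
Hunk 2: at line 2 remove [dmd] add [prgio,irj,mzm] -> 16 lines: nuk zky prgio irj mzm rjx fhyiv pas qcem kom wdetr ivhqk wma zhnp tltk vmg
Hunk 3: at line 10 remove [ivhqk,wma] add [qsr,hgweh,atkk] -> 17 lines: nuk zky prgio irj mzm rjx fhyiv pas qcem kom wdetr qsr hgweh atkk zhnp tltk vmg
Hunk 4: at line 8 remove [kom] add [gegt] -> 17 lines: nuk zky prgio irj mzm rjx fhyiv pas qcem gegt wdetr qsr hgweh atkk zhnp tltk vmg
Hunk 5: at line 9 remove [wdetr,qsr] add [hpegf] -> 16 lines: nuk zky prgio irj mzm rjx fhyiv pas qcem gegt hpegf hgweh atkk zhnp tltk vmg
Hunk 6: at line 3 remove [irj,mzm,rjx] add [mrr,jzb,tpwxj] -> 16 lines: nuk zky prgio mrr jzb tpwxj fhyiv pas qcem gegt hpegf hgweh atkk zhnp tltk vmg
Hunk 7: at line 11 remove [hgweh,atkk] add [zgsxj,secj] -> 16 lines: nuk zky prgio mrr jzb tpwxj fhyiv pas qcem gegt hpegf zgsxj secj zhnp tltk vmg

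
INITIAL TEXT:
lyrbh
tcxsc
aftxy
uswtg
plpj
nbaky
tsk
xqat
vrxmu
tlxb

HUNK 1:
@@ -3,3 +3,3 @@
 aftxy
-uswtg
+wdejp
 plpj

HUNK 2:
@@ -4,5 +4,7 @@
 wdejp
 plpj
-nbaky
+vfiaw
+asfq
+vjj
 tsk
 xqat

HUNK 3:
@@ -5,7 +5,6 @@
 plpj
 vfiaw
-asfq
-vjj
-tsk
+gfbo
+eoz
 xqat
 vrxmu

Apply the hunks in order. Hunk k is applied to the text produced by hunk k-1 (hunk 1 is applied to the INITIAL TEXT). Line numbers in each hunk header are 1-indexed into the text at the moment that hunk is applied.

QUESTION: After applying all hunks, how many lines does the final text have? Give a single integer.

Hunk 1: at line 3 remove [uswtg] add [wdejp] -> 10 lines: lyrbh tcxsc aftxy wdejp plpj nbaky tsk xqat vrxmu tlxb
Hunk 2: at line 4 remove [nbaky] add [vfiaw,asfq,vjj] -> 12 lines: lyrbh tcxsc aftxy wdejp plpj vfiaw asfq vjj tsk xqat vrxmu tlxb
Hunk 3: at line 5 remove [asfq,vjj,tsk] add [gfbo,eoz] -> 11 lines: lyrbh tcxsc aftxy wdejp plpj vfiaw gfbo eoz xqat vrxmu tlxb
Final line count: 11

Answer: 11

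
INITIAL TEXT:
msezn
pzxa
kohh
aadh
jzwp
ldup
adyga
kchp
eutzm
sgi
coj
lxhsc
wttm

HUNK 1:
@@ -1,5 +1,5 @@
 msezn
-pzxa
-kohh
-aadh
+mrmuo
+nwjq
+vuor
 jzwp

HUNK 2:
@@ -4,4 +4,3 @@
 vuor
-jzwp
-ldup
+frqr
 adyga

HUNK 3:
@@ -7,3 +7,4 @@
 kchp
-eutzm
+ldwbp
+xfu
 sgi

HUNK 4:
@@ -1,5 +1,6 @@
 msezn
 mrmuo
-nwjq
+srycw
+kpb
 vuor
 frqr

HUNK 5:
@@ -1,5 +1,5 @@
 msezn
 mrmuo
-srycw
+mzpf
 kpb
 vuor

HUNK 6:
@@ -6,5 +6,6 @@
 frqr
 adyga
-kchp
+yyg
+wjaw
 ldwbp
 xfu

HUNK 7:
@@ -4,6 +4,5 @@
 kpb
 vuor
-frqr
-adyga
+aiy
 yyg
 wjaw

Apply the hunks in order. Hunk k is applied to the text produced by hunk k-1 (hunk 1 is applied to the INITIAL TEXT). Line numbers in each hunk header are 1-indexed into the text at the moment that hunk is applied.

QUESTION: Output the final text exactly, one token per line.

Answer: msezn
mrmuo
mzpf
kpb
vuor
aiy
yyg
wjaw
ldwbp
xfu
sgi
coj
lxhsc
wttm

Derivation:
Hunk 1: at line 1 remove [pzxa,kohh,aadh] add [mrmuo,nwjq,vuor] -> 13 lines: msezn mrmuo nwjq vuor jzwp ldup adyga kchp eutzm sgi coj lxhsc wttm
Hunk 2: at line 4 remove [jzwp,ldup] add [frqr] -> 12 lines: msezn mrmuo nwjq vuor frqr adyga kchp eutzm sgi coj lxhsc wttm
Hunk 3: at line 7 remove [eutzm] add [ldwbp,xfu] -> 13 lines: msezn mrmuo nwjq vuor frqr adyga kchp ldwbp xfu sgi coj lxhsc wttm
Hunk 4: at line 1 remove [nwjq] add [srycw,kpb] -> 14 lines: msezn mrmuo srycw kpb vuor frqr adyga kchp ldwbp xfu sgi coj lxhsc wttm
Hunk 5: at line 1 remove [srycw] add [mzpf] -> 14 lines: msezn mrmuo mzpf kpb vuor frqr adyga kchp ldwbp xfu sgi coj lxhsc wttm
Hunk 6: at line 6 remove [kchp] add [yyg,wjaw] -> 15 lines: msezn mrmuo mzpf kpb vuor frqr adyga yyg wjaw ldwbp xfu sgi coj lxhsc wttm
Hunk 7: at line 4 remove [frqr,adyga] add [aiy] -> 14 lines: msezn mrmuo mzpf kpb vuor aiy yyg wjaw ldwbp xfu sgi coj lxhsc wttm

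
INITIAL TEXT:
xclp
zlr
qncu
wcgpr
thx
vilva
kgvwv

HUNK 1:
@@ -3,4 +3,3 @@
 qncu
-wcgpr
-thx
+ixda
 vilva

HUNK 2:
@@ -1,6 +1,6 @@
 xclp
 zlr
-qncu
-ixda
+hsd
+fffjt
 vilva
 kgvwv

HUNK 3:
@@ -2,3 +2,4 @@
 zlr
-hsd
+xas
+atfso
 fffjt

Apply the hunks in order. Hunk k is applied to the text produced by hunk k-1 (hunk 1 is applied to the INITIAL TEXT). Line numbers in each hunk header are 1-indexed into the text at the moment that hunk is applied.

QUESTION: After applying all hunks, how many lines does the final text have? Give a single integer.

Answer: 7

Derivation:
Hunk 1: at line 3 remove [wcgpr,thx] add [ixda] -> 6 lines: xclp zlr qncu ixda vilva kgvwv
Hunk 2: at line 1 remove [qncu,ixda] add [hsd,fffjt] -> 6 lines: xclp zlr hsd fffjt vilva kgvwv
Hunk 3: at line 2 remove [hsd] add [xas,atfso] -> 7 lines: xclp zlr xas atfso fffjt vilva kgvwv
Final line count: 7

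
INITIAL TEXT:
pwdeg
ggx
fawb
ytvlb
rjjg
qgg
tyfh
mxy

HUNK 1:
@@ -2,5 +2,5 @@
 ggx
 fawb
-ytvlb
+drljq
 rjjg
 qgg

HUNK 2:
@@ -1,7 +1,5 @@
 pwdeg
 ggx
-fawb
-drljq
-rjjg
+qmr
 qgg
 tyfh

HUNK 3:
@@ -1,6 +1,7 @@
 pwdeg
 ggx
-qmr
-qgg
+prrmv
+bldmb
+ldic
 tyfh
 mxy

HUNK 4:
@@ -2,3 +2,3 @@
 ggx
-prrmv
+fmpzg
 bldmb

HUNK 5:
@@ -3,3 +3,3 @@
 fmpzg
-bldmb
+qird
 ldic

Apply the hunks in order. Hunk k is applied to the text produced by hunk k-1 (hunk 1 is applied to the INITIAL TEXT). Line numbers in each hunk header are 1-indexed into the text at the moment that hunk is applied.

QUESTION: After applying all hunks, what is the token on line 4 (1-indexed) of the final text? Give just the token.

Answer: qird

Derivation:
Hunk 1: at line 2 remove [ytvlb] add [drljq] -> 8 lines: pwdeg ggx fawb drljq rjjg qgg tyfh mxy
Hunk 2: at line 1 remove [fawb,drljq,rjjg] add [qmr] -> 6 lines: pwdeg ggx qmr qgg tyfh mxy
Hunk 3: at line 1 remove [qmr,qgg] add [prrmv,bldmb,ldic] -> 7 lines: pwdeg ggx prrmv bldmb ldic tyfh mxy
Hunk 4: at line 2 remove [prrmv] add [fmpzg] -> 7 lines: pwdeg ggx fmpzg bldmb ldic tyfh mxy
Hunk 5: at line 3 remove [bldmb] add [qird] -> 7 lines: pwdeg ggx fmpzg qird ldic tyfh mxy
Final line 4: qird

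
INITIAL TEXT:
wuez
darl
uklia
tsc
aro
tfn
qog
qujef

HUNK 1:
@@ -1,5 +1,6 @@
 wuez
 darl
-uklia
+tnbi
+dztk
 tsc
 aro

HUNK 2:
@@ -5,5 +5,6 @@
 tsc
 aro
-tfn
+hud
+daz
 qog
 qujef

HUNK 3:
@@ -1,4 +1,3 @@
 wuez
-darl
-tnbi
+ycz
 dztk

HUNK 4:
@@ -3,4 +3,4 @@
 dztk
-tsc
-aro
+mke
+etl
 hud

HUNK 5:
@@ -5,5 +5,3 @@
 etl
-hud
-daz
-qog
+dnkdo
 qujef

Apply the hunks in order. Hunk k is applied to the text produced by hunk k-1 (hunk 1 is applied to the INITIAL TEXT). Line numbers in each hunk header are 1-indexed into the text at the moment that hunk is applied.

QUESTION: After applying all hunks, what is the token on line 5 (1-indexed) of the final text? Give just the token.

Hunk 1: at line 1 remove [uklia] add [tnbi,dztk] -> 9 lines: wuez darl tnbi dztk tsc aro tfn qog qujef
Hunk 2: at line 5 remove [tfn] add [hud,daz] -> 10 lines: wuez darl tnbi dztk tsc aro hud daz qog qujef
Hunk 3: at line 1 remove [darl,tnbi] add [ycz] -> 9 lines: wuez ycz dztk tsc aro hud daz qog qujef
Hunk 4: at line 3 remove [tsc,aro] add [mke,etl] -> 9 lines: wuez ycz dztk mke etl hud daz qog qujef
Hunk 5: at line 5 remove [hud,daz,qog] add [dnkdo] -> 7 lines: wuez ycz dztk mke etl dnkdo qujef
Final line 5: etl

Answer: etl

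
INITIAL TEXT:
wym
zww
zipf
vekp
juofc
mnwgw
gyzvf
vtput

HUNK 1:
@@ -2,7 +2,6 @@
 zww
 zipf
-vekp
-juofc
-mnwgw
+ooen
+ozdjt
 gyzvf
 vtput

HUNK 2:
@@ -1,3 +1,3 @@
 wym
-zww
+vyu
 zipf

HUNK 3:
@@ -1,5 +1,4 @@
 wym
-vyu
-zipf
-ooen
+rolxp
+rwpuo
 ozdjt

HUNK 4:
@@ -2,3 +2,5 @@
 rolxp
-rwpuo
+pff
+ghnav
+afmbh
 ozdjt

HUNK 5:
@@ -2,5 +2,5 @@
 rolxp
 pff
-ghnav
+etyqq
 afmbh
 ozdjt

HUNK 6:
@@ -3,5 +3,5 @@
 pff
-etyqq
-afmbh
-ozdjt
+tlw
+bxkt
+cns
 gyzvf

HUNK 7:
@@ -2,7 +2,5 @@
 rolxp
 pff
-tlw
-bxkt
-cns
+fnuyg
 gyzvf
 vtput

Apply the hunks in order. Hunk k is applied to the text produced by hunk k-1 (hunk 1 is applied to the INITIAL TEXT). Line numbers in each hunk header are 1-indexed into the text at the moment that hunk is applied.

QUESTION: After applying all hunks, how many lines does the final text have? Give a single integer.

Answer: 6

Derivation:
Hunk 1: at line 2 remove [vekp,juofc,mnwgw] add [ooen,ozdjt] -> 7 lines: wym zww zipf ooen ozdjt gyzvf vtput
Hunk 2: at line 1 remove [zww] add [vyu] -> 7 lines: wym vyu zipf ooen ozdjt gyzvf vtput
Hunk 3: at line 1 remove [vyu,zipf,ooen] add [rolxp,rwpuo] -> 6 lines: wym rolxp rwpuo ozdjt gyzvf vtput
Hunk 4: at line 2 remove [rwpuo] add [pff,ghnav,afmbh] -> 8 lines: wym rolxp pff ghnav afmbh ozdjt gyzvf vtput
Hunk 5: at line 2 remove [ghnav] add [etyqq] -> 8 lines: wym rolxp pff etyqq afmbh ozdjt gyzvf vtput
Hunk 6: at line 3 remove [etyqq,afmbh,ozdjt] add [tlw,bxkt,cns] -> 8 lines: wym rolxp pff tlw bxkt cns gyzvf vtput
Hunk 7: at line 2 remove [tlw,bxkt,cns] add [fnuyg] -> 6 lines: wym rolxp pff fnuyg gyzvf vtput
Final line count: 6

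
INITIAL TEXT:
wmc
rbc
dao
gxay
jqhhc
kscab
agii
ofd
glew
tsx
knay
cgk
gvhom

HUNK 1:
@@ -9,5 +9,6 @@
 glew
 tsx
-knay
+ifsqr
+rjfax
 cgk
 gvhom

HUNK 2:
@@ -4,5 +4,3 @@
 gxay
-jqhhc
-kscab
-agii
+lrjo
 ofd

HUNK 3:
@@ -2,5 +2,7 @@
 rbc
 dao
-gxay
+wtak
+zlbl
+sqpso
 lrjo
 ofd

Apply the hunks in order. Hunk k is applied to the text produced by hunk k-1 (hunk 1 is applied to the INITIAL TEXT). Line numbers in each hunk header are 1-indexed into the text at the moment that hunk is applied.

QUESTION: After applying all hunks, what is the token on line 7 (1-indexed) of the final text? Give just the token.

Hunk 1: at line 9 remove [knay] add [ifsqr,rjfax] -> 14 lines: wmc rbc dao gxay jqhhc kscab agii ofd glew tsx ifsqr rjfax cgk gvhom
Hunk 2: at line 4 remove [jqhhc,kscab,agii] add [lrjo] -> 12 lines: wmc rbc dao gxay lrjo ofd glew tsx ifsqr rjfax cgk gvhom
Hunk 3: at line 2 remove [gxay] add [wtak,zlbl,sqpso] -> 14 lines: wmc rbc dao wtak zlbl sqpso lrjo ofd glew tsx ifsqr rjfax cgk gvhom
Final line 7: lrjo

Answer: lrjo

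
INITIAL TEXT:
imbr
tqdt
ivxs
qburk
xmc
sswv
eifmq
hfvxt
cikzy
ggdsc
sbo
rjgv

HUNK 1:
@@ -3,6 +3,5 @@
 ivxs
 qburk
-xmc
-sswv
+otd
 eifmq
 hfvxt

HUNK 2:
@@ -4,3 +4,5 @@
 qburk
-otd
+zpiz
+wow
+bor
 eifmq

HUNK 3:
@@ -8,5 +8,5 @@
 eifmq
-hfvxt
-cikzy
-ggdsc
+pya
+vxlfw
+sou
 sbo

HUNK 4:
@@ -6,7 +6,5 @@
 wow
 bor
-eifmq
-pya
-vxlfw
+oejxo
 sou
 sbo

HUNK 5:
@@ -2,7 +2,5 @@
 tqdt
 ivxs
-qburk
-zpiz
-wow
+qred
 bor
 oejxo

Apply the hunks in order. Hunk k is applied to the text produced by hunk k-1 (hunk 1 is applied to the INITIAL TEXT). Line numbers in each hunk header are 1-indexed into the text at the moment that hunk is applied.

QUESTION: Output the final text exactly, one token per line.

Answer: imbr
tqdt
ivxs
qred
bor
oejxo
sou
sbo
rjgv

Derivation:
Hunk 1: at line 3 remove [xmc,sswv] add [otd] -> 11 lines: imbr tqdt ivxs qburk otd eifmq hfvxt cikzy ggdsc sbo rjgv
Hunk 2: at line 4 remove [otd] add [zpiz,wow,bor] -> 13 lines: imbr tqdt ivxs qburk zpiz wow bor eifmq hfvxt cikzy ggdsc sbo rjgv
Hunk 3: at line 8 remove [hfvxt,cikzy,ggdsc] add [pya,vxlfw,sou] -> 13 lines: imbr tqdt ivxs qburk zpiz wow bor eifmq pya vxlfw sou sbo rjgv
Hunk 4: at line 6 remove [eifmq,pya,vxlfw] add [oejxo] -> 11 lines: imbr tqdt ivxs qburk zpiz wow bor oejxo sou sbo rjgv
Hunk 5: at line 2 remove [qburk,zpiz,wow] add [qred] -> 9 lines: imbr tqdt ivxs qred bor oejxo sou sbo rjgv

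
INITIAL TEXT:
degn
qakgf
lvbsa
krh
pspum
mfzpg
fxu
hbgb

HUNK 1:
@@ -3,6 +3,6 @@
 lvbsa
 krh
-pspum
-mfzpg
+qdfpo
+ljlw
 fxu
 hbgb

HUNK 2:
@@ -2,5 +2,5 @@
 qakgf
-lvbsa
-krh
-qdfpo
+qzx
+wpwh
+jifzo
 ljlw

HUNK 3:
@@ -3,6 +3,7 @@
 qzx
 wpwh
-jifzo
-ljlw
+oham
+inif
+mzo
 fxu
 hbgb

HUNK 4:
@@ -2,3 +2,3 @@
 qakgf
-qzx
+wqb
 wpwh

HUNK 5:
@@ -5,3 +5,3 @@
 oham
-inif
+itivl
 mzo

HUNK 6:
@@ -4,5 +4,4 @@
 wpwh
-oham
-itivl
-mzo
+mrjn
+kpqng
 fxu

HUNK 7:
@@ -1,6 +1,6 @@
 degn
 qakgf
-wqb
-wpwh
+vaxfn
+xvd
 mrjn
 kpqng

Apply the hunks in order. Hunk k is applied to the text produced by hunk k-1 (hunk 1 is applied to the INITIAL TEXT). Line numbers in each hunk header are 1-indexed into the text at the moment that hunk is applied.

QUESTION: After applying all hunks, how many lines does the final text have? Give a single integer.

Answer: 8

Derivation:
Hunk 1: at line 3 remove [pspum,mfzpg] add [qdfpo,ljlw] -> 8 lines: degn qakgf lvbsa krh qdfpo ljlw fxu hbgb
Hunk 2: at line 2 remove [lvbsa,krh,qdfpo] add [qzx,wpwh,jifzo] -> 8 lines: degn qakgf qzx wpwh jifzo ljlw fxu hbgb
Hunk 3: at line 3 remove [jifzo,ljlw] add [oham,inif,mzo] -> 9 lines: degn qakgf qzx wpwh oham inif mzo fxu hbgb
Hunk 4: at line 2 remove [qzx] add [wqb] -> 9 lines: degn qakgf wqb wpwh oham inif mzo fxu hbgb
Hunk 5: at line 5 remove [inif] add [itivl] -> 9 lines: degn qakgf wqb wpwh oham itivl mzo fxu hbgb
Hunk 6: at line 4 remove [oham,itivl,mzo] add [mrjn,kpqng] -> 8 lines: degn qakgf wqb wpwh mrjn kpqng fxu hbgb
Hunk 7: at line 1 remove [wqb,wpwh] add [vaxfn,xvd] -> 8 lines: degn qakgf vaxfn xvd mrjn kpqng fxu hbgb
Final line count: 8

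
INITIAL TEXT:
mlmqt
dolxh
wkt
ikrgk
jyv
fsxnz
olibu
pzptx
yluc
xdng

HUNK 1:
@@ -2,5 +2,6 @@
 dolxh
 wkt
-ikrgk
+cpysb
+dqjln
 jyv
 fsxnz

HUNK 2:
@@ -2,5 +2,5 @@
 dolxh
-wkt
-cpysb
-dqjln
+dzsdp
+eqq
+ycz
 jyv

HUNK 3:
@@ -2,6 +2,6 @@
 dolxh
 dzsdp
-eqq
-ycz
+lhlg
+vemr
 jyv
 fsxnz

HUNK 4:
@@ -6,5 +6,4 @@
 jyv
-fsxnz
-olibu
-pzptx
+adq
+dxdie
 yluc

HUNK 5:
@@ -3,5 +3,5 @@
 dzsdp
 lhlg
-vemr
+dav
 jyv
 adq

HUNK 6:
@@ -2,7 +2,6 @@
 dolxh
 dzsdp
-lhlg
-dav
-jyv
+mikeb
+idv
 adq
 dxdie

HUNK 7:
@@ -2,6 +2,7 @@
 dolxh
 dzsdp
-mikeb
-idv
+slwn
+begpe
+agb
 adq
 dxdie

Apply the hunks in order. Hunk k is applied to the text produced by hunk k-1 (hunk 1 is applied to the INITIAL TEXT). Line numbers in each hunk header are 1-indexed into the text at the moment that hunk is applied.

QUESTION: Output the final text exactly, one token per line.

Answer: mlmqt
dolxh
dzsdp
slwn
begpe
agb
adq
dxdie
yluc
xdng

Derivation:
Hunk 1: at line 2 remove [ikrgk] add [cpysb,dqjln] -> 11 lines: mlmqt dolxh wkt cpysb dqjln jyv fsxnz olibu pzptx yluc xdng
Hunk 2: at line 2 remove [wkt,cpysb,dqjln] add [dzsdp,eqq,ycz] -> 11 lines: mlmqt dolxh dzsdp eqq ycz jyv fsxnz olibu pzptx yluc xdng
Hunk 3: at line 2 remove [eqq,ycz] add [lhlg,vemr] -> 11 lines: mlmqt dolxh dzsdp lhlg vemr jyv fsxnz olibu pzptx yluc xdng
Hunk 4: at line 6 remove [fsxnz,olibu,pzptx] add [adq,dxdie] -> 10 lines: mlmqt dolxh dzsdp lhlg vemr jyv adq dxdie yluc xdng
Hunk 5: at line 3 remove [vemr] add [dav] -> 10 lines: mlmqt dolxh dzsdp lhlg dav jyv adq dxdie yluc xdng
Hunk 6: at line 2 remove [lhlg,dav,jyv] add [mikeb,idv] -> 9 lines: mlmqt dolxh dzsdp mikeb idv adq dxdie yluc xdng
Hunk 7: at line 2 remove [mikeb,idv] add [slwn,begpe,agb] -> 10 lines: mlmqt dolxh dzsdp slwn begpe agb adq dxdie yluc xdng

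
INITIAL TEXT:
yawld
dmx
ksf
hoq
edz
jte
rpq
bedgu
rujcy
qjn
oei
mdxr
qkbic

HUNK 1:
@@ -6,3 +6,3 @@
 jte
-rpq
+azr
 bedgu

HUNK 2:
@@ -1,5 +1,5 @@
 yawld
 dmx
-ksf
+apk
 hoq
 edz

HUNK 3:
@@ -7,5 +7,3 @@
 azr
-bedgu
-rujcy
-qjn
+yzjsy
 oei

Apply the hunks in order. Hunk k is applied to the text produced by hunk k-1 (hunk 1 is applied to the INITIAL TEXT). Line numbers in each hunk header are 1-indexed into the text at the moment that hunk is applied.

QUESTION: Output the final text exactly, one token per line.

Answer: yawld
dmx
apk
hoq
edz
jte
azr
yzjsy
oei
mdxr
qkbic

Derivation:
Hunk 1: at line 6 remove [rpq] add [azr] -> 13 lines: yawld dmx ksf hoq edz jte azr bedgu rujcy qjn oei mdxr qkbic
Hunk 2: at line 1 remove [ksf] add [apk] -> 13 lines: yawld dmx apk hoq edz jte azr bedgu rujcy qjn oei mdxr qkbic
Hunk 3: at line 7 remove [bedgu,rujcy,qjn] add [yzjsy] -> 11 lines: yawld dmx apk hoq edz jte azr yzjsy oei mdxr qkbic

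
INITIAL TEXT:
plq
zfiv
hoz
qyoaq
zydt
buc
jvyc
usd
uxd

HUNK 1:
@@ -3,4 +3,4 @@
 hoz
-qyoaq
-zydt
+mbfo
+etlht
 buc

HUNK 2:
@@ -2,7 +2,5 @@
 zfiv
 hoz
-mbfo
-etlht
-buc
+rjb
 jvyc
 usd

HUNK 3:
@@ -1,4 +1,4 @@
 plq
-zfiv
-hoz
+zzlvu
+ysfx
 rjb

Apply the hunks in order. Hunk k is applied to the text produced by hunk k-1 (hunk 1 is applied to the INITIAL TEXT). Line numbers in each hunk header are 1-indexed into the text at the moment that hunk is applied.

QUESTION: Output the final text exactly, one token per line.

Answer: plq
zzlvu
ysfx
rjb
jvyc
usd
uxd

Derivation:
Hunk 1: at line 3 remove [qyoaq,zydt] add [mbfo,etlht] -> 9 lines: plq zfiv hoz mbfo etlht buc jvyc usd uxd
Hunk 2: at line 2 remove [mbfo,etlht,buc] add [rjb] -> 7 lines: plq zfiv hoz rjb jvyc usd uxd
Hunk 3: at line 1 remove [zfiv,hoz] add [zzlvu,ysfx] -> 7 lines: plq zzlvu ysfx rjb jvyc usd uxd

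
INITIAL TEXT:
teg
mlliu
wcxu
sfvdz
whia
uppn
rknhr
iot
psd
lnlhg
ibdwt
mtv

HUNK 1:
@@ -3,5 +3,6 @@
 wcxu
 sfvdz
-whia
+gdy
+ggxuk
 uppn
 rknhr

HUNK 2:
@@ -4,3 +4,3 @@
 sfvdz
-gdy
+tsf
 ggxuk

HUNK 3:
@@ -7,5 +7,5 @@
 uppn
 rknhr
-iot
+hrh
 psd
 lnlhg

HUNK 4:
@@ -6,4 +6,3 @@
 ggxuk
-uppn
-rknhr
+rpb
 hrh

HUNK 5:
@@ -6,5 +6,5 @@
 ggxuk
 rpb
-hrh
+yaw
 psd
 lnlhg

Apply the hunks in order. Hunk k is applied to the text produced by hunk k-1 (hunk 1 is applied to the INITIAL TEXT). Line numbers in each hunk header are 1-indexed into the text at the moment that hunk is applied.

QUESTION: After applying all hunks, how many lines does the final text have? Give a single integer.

Hunk 1: at line 3 remove [whia] add [gdy,ggxuk] -> 13 lines: teg mlliu wcxu sfvdz gdy ggxuk uppn rknhr iot psd lnlhg ibdwt mtv
Hunk 2: at line 4 remove [gdy] add [tsf] -> 13 lines: teg mlliu wcxu sfvdz tsf ggxuk uppn rknhr iot psd lnlhg ibdwt mtv
Hunk 3: at line 7 remove [iot] add [hrh] -> 13 lines: teg mlliu wcxu sfvdz tsf ggxuk uppn rknhr hrh psd lnlhg ibdwt mtv
Hunk 4: at line 6 remove [uppn,rknhr] add [rpb] -> 12 lines: teg mlliu wcxu sfvdz tsf ggxuk rpb hrh psd lnlhg ibdwt mtv
Hunk 5: at line 6 remove [hrh] add [yaw] -> 12 lines: teg mlliu wcxu sfvdz tsf ggxuk rpb yaw psd lnlhg ibdwt mtv
Final line count: 12

Answer: 12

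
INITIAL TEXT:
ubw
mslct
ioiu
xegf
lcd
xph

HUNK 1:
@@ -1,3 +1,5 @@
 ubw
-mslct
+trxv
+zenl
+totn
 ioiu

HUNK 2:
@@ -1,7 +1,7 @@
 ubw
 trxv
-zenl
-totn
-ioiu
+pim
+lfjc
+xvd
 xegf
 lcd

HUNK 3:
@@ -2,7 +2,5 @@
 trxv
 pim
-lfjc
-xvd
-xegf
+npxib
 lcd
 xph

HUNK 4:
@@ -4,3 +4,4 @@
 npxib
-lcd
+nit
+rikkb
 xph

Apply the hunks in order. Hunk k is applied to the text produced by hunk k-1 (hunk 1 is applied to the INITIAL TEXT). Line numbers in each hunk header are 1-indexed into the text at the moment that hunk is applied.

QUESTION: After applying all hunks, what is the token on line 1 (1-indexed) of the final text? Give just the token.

Answer: ubw

Derivation:
Hunk 1: at line 1 remove [mslct] add [trxv,zenl,totn] -> 8 lines: ubw trxv zenl totn ioiu xegf lcd xph
Hunk 2: at line 1 remove [zenl,totn,ioiu] add [pim,lfjc,xvd] -> 8 lines: ubw trxv pim lfjc xvd xegf lcd xph
Hunk 3: at line 2 remove [lfjc,xvd,xegf] add [npxib] -> 6 lines: ubw trxv pim npxib lcd xph
Hunk 4: at line 4 remove [lcd] add [nit,rikkb] -> 7 lines: ubw trxv pim npxib nit rikkb xph
Final line 1: ubw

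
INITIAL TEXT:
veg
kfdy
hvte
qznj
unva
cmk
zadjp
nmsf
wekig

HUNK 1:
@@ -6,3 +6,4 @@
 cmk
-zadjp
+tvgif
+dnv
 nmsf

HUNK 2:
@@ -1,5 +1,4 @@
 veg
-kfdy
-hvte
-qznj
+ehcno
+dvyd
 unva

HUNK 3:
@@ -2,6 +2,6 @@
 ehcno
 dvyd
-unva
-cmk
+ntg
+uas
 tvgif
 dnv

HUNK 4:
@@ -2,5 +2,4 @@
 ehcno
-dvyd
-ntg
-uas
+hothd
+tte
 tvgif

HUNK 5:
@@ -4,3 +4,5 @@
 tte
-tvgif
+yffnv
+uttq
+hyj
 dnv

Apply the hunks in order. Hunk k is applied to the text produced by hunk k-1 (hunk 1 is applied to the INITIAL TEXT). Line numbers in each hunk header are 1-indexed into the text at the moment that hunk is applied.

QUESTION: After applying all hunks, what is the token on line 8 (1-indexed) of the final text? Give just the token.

Answer: dnv

Derivation:
Hunk 1: at line 6 remove [zadjp] add [tvgif,dnv] -> 10 lines: veg kfdy hvte qznj unva cmk tvgif dnv nmsf wekig
Hunk 2: at line 1 remove [kfdy,hvte,qznj] add [ehcno,dvyd] -> 9 lines: veg ehcno dvyd unva cmk tvgif dnv nmsf wekig
Hunk 3: at line 2 remove [unva,cmk] add [ntg,uas] -> 9 lines: veg ehcno dvyd ntg uas tvgif dnv nmsf wekig
Hunk 4: at line 2 remove [dvyd,ntg,uas] add [hothd,tte] -> 8 lines: veg ehcno hothd tte tvgif dnv nmsf wekig
Hunk 5: at line 4 remove [tvgif] add [yffnv,uttq,hyj] -> 10 lines: veg ehcno hothd tte yffnv uttq hyj dnv nmsf wekig
Final line 8: dnv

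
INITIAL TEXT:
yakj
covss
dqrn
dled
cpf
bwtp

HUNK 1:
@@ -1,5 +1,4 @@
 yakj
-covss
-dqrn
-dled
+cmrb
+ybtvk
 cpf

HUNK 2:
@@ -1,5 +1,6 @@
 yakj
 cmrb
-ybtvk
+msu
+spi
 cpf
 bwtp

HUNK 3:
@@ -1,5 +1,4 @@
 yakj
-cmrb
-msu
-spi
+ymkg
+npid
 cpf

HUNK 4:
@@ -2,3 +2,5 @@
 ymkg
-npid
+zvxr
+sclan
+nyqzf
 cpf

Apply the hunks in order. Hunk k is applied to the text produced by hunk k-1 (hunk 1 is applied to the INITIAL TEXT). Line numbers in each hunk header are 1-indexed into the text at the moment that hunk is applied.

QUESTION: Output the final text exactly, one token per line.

Hunk 1: at line 1 remove [covss,dqrn,dled] add [cmrb,ybtvk] -> 5 lines: yakj cmrb ybtvk cpf bwtp
Hunk 2: at line 1 remove [ybtvk] add [msu,spi] -> 6 lines: yakj cmrb msu spi cpf bwtp
Hunk 3: at line 1 remove [cmrb,msu,spi] add [ymkg,npid] -> 5 lines: yakj ymkg npid cpf bwtp
Hunk 4: at line 2 remove [npid] add [zvxr,sclan,nyqzf] -> 7 lines: yakj ymkg zvxr sclan nyqzf cpf bwtp

Answer: yakj
ymkg
zvxr
sclan
nyqzf
cpf
bwtp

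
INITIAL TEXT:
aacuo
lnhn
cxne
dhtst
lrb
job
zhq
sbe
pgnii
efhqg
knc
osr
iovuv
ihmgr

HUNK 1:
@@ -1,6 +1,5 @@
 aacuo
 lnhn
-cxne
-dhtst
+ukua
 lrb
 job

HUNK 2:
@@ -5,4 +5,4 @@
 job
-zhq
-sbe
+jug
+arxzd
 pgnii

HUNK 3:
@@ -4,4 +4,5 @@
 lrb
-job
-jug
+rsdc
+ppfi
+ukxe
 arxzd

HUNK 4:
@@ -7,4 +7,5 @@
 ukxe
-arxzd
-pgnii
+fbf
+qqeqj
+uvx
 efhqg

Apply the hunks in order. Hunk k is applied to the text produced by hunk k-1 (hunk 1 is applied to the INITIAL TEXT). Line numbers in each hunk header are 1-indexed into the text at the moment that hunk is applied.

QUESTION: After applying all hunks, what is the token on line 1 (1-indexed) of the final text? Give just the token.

Hunk 1: at line 1 remove [cxne,dhtst] add [ukua] -> 13 lines: aacuo lnhn ukua lrb job zhq sbe pgnii efhqg knc osr iovuv ihmgr
Hunk 2: at line 5 remove [zhq,sbe] add [jug,arxzd] -> 13 lines: aacuo lnhn ukua lrb job jug arxzd pgnii efhqg knc osr iovuv ihmgr
Hunk 3: at line 4 remove [job,jug] add [rsdc,ppfi,ukxe] -> 14 lines: aacuo lnhn ukua lrb rsdc ppfi ukxe arxzd pgnii efhqg knc osr iovuv ihmgr
Hunk 4: at line 7 remove [arxzd,pgnii] add [fbf,qqeqj,uvx] -> 15 lines: aacuo lnhn ukua lrb rsdc ppfi ukxe fbf qqeqj uvx efhqg knc osr iovuv ihmgr
Final line 1: aacuo

Answer: aacuo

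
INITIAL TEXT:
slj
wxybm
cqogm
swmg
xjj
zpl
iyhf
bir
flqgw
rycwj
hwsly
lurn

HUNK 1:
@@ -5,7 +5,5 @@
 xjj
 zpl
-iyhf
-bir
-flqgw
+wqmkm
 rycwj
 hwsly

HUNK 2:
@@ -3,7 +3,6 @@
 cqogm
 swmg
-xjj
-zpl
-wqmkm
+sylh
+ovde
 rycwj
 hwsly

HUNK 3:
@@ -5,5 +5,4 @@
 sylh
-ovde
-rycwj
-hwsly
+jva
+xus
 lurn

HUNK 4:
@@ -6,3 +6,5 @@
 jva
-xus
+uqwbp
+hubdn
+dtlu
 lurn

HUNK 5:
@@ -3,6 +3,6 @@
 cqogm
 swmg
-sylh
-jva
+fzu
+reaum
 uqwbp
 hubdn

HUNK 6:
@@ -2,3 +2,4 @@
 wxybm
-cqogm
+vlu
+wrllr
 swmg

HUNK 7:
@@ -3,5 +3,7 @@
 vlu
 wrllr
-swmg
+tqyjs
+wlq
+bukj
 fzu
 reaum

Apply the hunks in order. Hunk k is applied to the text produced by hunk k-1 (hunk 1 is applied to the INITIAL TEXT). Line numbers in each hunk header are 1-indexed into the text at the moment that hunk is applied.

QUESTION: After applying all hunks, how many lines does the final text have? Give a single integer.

Answer: 13

Derivation:
Hunk 1: at line 5 remove [iyhf,bir,flqgw] add [wqmkm] -> 10 lines: slj wxybm cqogm swmg xjj zpl wqmkm rycwj hwsly lurn
Hunk 2: at line 3 remove [xjj,zpl,wqmkm] add [sylh,ovde] -> 9 lines: slj wxybm cqogm swmg sylh ovde rycwj hwsly lurn
Hunk 3: at line 5 remove [ovde,rycwj,hwsly] add [jva,xus] -> 8 lines: slj wxybm cqogm swmg sylh jva xus lurn
Hunk 4: at line 6 remove [xus] add [uqwbp,hubdn,dtlu] -> 10 lines: slj wxybm cqogm swmg sylh jva uqwbp hubdn dtlu lurn
Hunk 5: at line 3 remove [sylh,jva] add [fzu,reaum] -> 10 lines: slj wxybm cqogm swmg fzu reaum uqwbp hubdn dtlu lurn
Hunk 6: at line 2 remove [cqogm] add [vlu,wrllr] -> 11 lines: slj wxybm vlu wrllr swmg fzu reaum uqwbp hubdn dtlu lurn
Hunk 7: at line 3 remove [swmg] add [tqyjs,wlq,bukj] -> 13 lines: slj wxybm vlu wrllr tqyjs wlq bukj fzu reaum uqwbp hubdn dtlu lurn
Final line count: 13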